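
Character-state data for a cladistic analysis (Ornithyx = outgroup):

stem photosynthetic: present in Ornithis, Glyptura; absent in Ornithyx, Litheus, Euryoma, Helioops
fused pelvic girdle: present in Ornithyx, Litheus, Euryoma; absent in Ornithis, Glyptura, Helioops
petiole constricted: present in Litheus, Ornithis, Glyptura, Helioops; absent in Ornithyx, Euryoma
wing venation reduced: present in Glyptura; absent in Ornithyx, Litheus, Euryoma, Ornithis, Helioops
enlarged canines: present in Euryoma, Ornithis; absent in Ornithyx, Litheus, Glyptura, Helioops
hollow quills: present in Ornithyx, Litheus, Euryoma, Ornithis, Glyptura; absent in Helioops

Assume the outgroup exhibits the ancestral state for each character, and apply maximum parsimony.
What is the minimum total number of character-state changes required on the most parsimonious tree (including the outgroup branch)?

7

Character polarity is set by the outgroup: the derived state is whichever differs from the outgroup's state, so for fused pelvic girdle, hollow quills the derived state is 'absent', and for the remaining characters it is 'present'.
stem photosynthetic (derived state 'present') is shared by Glyptura and Ornithis — a synapomorphy uniting that clade.
Only Glyptura, Helioops, and Ornithis show the derived state 'absent' for fused pelvic girdle, supporting them as a clade.
Only Glyptura, Helioops, Litheus, and Ornithis show the derived state 'present' for petiole constricted, supporting them as a clade.
wing venation reduced (derived state 'present') is unique to Glyptura (autapomorphy; uninformative for grouping).
enlarged canines groups Euryoma and Ornithis, which is incompatible with the clades supported by the remaining characters; treating it as convergent (homoplasy) costs fewer steps than any alternative tree.
hollow quills: derived state 'absent' in Helioops only — an autapomorphy, so it tells us nothing about relationships among taxa.
Most parsimonious ingroup topology: ((Litheus,((Ornithis,Glyptura),Helioops)),Euryoma).
Changes per character on this tree: stem photosynthetic: 1; fused pelvic girdle: 1; petiole constricted: 1; wing venation reduced: 1; enlarged canines: 2; hollow quills: 1.
Total = 7.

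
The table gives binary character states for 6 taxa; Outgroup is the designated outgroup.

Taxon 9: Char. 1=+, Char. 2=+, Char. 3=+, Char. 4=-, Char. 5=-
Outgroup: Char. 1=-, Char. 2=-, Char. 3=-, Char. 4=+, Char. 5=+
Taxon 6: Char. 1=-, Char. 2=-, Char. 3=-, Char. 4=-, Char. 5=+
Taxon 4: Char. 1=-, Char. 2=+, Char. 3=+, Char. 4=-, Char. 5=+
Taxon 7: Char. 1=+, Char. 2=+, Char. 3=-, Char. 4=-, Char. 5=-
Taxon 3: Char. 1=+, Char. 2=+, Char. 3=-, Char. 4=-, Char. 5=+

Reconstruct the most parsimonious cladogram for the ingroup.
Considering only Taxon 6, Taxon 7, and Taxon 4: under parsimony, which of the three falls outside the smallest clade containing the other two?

Character polarity is set by the outgroup: the derived state is whichever differs from the outgroup's state, so for Char. 4, Char. 5 the derived state is '-', and for the remaining characters it is '+'.
Char. 1: derived state '+' in Taxon 3, Taxon 7, and Taxon 9 only — synapomorphy for {Taxon 3, Taxon 7, Taxon 9}.
Only Taxon 3, Taxon 4, Taxon 7, and Taxon 9 show the derived state '+' for Char. 2, supporting them as a clade.
Char. 3 groups Taxon 4 and Taxon 9, which is incompatible with the clades supported by the remaining characters; treating it as convergent (homoplasy) costs fewer steps than any alternative tree.
All ingroup taxa share the derived state '-' for Char. 4; it defines the ingroup but does not resolve relationships within it.
Char. 5: derived state '-' in Taxon 7 and Taxon 9 only — synapomorphy for {Taxon 7, Taxon 9}.
Most parsimonious ingroup topology: (Taxon 6,((Taxon 3,(Taxon 9,Taxon 7)),Taxon 4)).
Taxon 4 and Taxon 7 share a more recent common ancestor with each other than either does with Taxon 6, so Taxon 6 is the least closely related of the three.

Taxon 6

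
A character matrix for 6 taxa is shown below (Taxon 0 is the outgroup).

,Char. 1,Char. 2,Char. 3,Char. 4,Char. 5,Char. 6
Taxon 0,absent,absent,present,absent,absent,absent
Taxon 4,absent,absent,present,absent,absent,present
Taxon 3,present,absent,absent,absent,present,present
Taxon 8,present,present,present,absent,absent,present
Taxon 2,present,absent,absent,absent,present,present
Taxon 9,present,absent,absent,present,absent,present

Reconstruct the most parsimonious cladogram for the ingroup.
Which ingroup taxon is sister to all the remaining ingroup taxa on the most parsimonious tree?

Character polarity is set by the outgroup: the derived state is whichever differs from the outgroup's state, so for Char. 3 the derived state is 'absent', and for the remaining characters it is 'present'.
Only Taxon 2, Taxon 3, Taxon 8, and Taxon 9 show the derived state 'present' for Char. 1, supporting them as a clade.
Char. 2 (derived state 'present') is unique to Taxon 8 (autapomorphy; uninformative for grouping).
Char. 3: derived state 'absent' in Taxon 2, Taxon 3, and Taxon 9 only — synapomorphy for {Taxon 2, Taxon 3, Taxon 9}.
Char. 4 (derived state 'present') is unique to Taxon 9 (autapomorphy; uninformative for grouping).
Char. 5: derived state 'present' in Taxon 2 and Taxon 3 only — synapomorphy for {Taxon 2, Taxon 3}.
Char. 6 (derived state 'present') is shared by all ingroup taxa — unites the whole ingroup.
Most parsimonious ingroup topology: (Taxon 4,(((Taxon 3,Taxon 2),Taxon 9),Taxon 8)).
Taxon 4 is sister to the clade containing all other ingroup taxa, so it is the earliest-diverging (most basal) ingroup lineage.

Taxon 4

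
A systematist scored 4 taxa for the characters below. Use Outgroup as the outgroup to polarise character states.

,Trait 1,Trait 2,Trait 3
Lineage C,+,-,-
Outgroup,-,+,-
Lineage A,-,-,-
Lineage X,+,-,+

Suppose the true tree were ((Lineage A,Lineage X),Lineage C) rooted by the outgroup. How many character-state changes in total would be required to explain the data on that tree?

4

Map each character onto ((Lineage A,Lineage X),Lineage C) (rooted by Outgroup) and count the minimum state changes it requires (Fitch parsimony):
Trait 1: 2; Trait 2: 1; Trait 3: 1.
Total tree length = 4.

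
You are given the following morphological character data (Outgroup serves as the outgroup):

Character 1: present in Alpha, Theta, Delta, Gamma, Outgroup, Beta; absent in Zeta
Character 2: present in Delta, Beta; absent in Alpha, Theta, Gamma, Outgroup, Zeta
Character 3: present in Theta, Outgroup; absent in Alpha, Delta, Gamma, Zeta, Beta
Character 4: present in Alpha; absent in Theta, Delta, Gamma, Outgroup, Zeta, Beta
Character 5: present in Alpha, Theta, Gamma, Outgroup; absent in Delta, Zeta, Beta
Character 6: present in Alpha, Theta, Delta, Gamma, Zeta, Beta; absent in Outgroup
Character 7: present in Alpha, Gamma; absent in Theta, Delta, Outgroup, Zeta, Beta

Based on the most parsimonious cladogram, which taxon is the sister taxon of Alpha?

Character polarity is set by the outgroup: the derived state is whichever differs from the outgroup's state, so for Character 1, Character 3, Character 5 the derived state is 'absent', and for the remaining characters it is 'present'.
Character 1: derived state 'absent' in Zeta only — an autapomorphy, so it tells us nothing about relationships among taxa.
Only Beta and Delta show the derived state 'present' for Character 2, supporting them as a clade.
Character 3 (derived state 'absent') is shared by Alpha, Beta, Delta, Gamma, and Zeta — a synapomorphy uniting that clade.
Character 4: derived state 'present' in Alpha only — an autapomorphy, so it tells us nothing about relationships among taxa.
Only Beta, Delta, and Zeta show the derived state 'absent' for Character 5, supporting them as a clade.
All ingroup taxa share the derived state 'present' for Character 6; it defines the ingroup but does not resolve relationships within it.
Character 7 (derived state 'present') is shared by Alpha and Gamma — a synapomorphy uniting that clade.
Most parsimonious ingroup topology: (((Zeta,(Beta,Delta)),(Gamma,Alpha)),Theta).
Alpha and Gamma form a cherry on this tree, so they are sister taxa.

Gamma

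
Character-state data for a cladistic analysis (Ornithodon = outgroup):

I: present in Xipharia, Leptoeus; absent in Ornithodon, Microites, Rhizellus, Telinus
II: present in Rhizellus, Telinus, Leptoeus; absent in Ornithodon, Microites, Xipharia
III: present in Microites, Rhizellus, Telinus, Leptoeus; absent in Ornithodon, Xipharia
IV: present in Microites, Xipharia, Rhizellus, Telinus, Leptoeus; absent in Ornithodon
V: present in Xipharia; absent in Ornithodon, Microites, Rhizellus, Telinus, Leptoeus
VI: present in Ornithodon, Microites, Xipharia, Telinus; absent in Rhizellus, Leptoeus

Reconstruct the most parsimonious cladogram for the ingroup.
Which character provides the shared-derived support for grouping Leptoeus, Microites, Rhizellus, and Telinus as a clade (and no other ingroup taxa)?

III

Character polarity is set by the outgroup: the derived state is whichever differs from the outgroup's state, so for VI the derived state is 'absent', and for the remaining characters it is 'present'.
I groups Leptoeus and Xipharia, which is incompatible with the clades supported by the remaining characters; treating it as convergent (homoplasy) costs fewer steps than any alternative tree.
Only Leptoeus, Rhizellus, and Telinus show the derived state 'present' for II, supporting them as a clade.
III (derived state 'present') is shared by Leptoeus, Microites, Rhizellus, and Telinus — a synapomorphy uniting that clade.
All ingroup taxa share the derived state 'present' for IV; it defines the ingroup but does not resolve relationships within it.
V: derived state 'present' in Xipharia only — an autapomorphy, so it tells us nothing about relationships among taxa.
VI (derived state 'absent') is shared by Leptoeus and Rhizellus — a synapomorphy uniting that clade.
Most parsimonious ingroup topology: ((Microites,((Rhizellus,Leptoeus),Telinus)),Xipharia).
The clade {Leptoeus, Microites, Rhizellus, Telinus} is supported by III: its derived state 'present' occurs in exactly those taxa and in no other taxon (including the outgroup).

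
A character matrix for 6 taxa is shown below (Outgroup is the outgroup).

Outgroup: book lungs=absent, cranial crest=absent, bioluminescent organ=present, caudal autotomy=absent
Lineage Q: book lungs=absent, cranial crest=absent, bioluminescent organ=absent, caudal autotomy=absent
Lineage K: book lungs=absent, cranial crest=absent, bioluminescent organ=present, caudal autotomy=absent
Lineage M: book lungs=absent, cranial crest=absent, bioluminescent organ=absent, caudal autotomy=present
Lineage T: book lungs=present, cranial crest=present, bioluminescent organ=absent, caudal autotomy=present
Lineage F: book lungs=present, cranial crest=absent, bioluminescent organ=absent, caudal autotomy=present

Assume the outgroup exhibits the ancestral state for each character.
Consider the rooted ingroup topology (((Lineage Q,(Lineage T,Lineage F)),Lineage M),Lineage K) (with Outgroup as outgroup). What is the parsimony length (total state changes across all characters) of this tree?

5

Map each character onto (((Lineage Q,(Lineage T,Lineage F)),Lineage M),Lineage K) (rooted by Outgroup) and count the minimum state changes it requires (Fitch parsimony):
book lungs: 1; cranial crest: 1; bioluminescent organ: 1; caudal autotomy: 2.
Total tree length = 5.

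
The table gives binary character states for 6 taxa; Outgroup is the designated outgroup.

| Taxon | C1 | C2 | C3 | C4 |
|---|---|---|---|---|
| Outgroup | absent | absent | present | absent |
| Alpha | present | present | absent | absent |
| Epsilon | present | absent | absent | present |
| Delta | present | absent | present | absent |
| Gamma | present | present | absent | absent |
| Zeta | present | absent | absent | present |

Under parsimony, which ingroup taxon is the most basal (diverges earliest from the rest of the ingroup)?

Character polarity is set by the outgroup: the derived state is whichever differs from the outgroup's state, so for C3 the derived state is 'absent', and for the remaining characters it is 'present'.
C1 (derived state 'present') is shared by all ingroup taxa — unites the whole ingroup.
Only Alpha and Gamma show the derived state 'present' for C2, supporting them as a clade.
C3 (derived state 'absent') is shared by Alpha, Epsilon, Gamma, and Zeta — a synapomorphy uniting that clade.
C4: derived state 'present' in Epsilon and Zeta only — synapomorphy for {Epsilon, Zeta}.
Most parsimonious ingroup topology: (((Alpha,Gamma),(Epsilon,Zeta)),Delta).
Delta is sister to the clade containing all other ingroup taxa, so it is the earliest-diverging (most basal) ingroup lineage.

Delta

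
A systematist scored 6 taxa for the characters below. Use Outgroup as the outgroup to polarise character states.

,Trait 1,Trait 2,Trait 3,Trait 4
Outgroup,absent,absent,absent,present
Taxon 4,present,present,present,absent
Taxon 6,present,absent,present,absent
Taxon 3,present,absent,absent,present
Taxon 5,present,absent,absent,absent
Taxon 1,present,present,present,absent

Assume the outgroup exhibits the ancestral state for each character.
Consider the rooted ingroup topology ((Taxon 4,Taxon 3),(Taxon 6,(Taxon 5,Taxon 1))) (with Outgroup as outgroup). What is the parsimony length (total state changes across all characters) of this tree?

Map each character onto ((Taxon 4,Taxon 3),(Taxon 6,(Taxon 5,Taxon 1))) (rooted by Outgroup) and count the minimum state changes it requires (Fitch parsimony):
Trait 1: 1; Trait 2: 2; Trait 3: 3; Trait 4: 2.
Total tree length = 8.

8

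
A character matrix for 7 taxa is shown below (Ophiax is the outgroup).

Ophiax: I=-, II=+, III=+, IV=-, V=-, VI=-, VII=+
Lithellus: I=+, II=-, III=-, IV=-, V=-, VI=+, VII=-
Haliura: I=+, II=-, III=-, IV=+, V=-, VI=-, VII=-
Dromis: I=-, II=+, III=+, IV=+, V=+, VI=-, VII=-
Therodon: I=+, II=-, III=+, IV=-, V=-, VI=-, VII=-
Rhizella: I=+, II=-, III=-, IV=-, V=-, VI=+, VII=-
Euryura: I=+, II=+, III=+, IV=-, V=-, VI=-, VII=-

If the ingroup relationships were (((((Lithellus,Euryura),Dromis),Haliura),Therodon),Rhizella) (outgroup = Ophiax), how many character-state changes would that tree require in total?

14

Map each character onto (((((Lithellus,Euryura),Dromis),Haliura),Therodon),Rhizella) (rooted by Ophiax) and count the minimum state changes it requires (Fitch parsimony):
I: 2; II: 3; III: 3; IV: 2; V: 1; VI: 2; VII: 1.
Total tree length = 14.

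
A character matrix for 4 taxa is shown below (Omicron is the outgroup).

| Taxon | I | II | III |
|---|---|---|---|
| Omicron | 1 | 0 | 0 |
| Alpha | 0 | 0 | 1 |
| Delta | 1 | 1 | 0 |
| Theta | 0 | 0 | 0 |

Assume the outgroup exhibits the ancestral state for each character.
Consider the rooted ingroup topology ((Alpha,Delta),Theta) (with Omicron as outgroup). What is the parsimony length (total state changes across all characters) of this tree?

4

Map each character onto ((Alpha,Delta),Theta) (rooted by Omicron) and count the minimum state changes it requires (Fitch parsimony):
I: 2; II: 1; III: 1.
Total tree length = 4.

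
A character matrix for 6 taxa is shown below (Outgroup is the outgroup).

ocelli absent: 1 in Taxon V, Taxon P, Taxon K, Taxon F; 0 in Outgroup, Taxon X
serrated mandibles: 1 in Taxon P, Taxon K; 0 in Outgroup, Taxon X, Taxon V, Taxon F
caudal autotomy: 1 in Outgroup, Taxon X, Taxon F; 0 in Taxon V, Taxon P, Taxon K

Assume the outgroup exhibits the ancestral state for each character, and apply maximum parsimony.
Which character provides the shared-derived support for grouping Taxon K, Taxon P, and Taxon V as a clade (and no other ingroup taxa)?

caudal autotomy

Character polarity is set by the outgroup: the derived state is whichever differs from the outgroup's state, so for caudal autotomy the derived state is '0', and for the remaining characters it is '1'.
Only Taxon F, Taxon K, Taxon P, and Taxon V show the derived state '1' for ocelli absent, supporting them as a clade.
Only Taxon K and Taxon P show the derived state '1' for serrated mandibles, supporting them as a clade.
Only Taxon K, Taxon P, and Taxon V show the derived state '0' for caudal autotomy, supporting them as a clade.
Most parsimonious ingroup topology: (Taxon X,((Taxon V,(Taxon P,Taxon K)),Taxon F)).
The clade {Taxon K, Taxon P, Taxon V} is supported by caudal autotomy: its derived state '0' occurs in exactly those taxa and in no other taxon (including the outgroup).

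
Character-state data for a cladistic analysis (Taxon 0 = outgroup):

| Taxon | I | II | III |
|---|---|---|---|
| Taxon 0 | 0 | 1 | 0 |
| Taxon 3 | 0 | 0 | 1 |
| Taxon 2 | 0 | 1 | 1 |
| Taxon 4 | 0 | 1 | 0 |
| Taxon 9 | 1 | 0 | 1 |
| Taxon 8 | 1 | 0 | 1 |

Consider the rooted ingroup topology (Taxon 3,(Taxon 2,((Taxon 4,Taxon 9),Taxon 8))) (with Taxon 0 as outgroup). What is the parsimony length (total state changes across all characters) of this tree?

Map each character onto (Taxon 3,(Taxon 2,((Taxon 4,Taxon 9),Taxon 8))) (rooted by Taxon 0) and count the minimum state changes it requires (Fitch parsimony):
I: 2; II: 3; III: 2.
Total tree length = 7.

7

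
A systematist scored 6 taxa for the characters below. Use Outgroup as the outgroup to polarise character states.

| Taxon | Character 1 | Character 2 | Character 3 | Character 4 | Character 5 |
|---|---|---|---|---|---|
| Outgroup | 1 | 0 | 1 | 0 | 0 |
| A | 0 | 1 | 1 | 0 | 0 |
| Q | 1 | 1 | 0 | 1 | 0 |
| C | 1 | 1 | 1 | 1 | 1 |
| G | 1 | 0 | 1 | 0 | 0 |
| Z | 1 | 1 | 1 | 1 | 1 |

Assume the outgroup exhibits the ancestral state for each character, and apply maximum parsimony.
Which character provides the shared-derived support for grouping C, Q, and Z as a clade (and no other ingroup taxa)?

Character 4

Character polarity is set by the outgroup: the derived state is whichever differs from the outgroup's state, so for Character 1, Character 3 the derived state is '0', and for the remaining characters it is '1'.
Character 1: derived state '0' in A only — an autapomorphy, so it tells us nothing about relationships among taxa.
Only A, C, Q, and Z show the derived state '1' for Character 2, supporting them as a clade.
Character 3 (derived state '0') is unique to Q (autapomorphy; uninformative for grouping).
Character 4 (derived state '1') is shared by C, Q, and Z — a synapomorphy uniting that clade.
Only C and Z show the derived state '1' for Character 5, supporting them as a clade.
Most parsimonious ingroup topology: ((((Z,C),Q),A),G).
The clade {C, Q, Z} is supported by Character 4: its derived state '1' occurs in exactly those taxa and in no other taxon (including the outgroup).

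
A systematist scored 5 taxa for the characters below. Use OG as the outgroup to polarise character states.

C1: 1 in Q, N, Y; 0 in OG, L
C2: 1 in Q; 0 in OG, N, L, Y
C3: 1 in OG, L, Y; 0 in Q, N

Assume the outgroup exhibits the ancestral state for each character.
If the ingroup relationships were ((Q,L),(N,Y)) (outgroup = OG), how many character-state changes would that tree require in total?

5

Map each character onto ((Q,L),(N,Y)) (rooted by OG) and count the minimum state changes it requires (Fitch parsimony):
C1: 2; C2: 1; C3: 2.
Total tree length = 5.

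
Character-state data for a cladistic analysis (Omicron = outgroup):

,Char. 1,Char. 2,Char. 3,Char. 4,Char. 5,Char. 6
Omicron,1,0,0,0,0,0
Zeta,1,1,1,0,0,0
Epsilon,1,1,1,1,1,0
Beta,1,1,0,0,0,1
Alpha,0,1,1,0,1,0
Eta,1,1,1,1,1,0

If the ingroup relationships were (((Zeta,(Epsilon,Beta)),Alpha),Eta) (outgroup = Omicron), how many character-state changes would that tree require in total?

Map each character onto (((Zeta,(Epsilon,Beta)),Alpha),Eta) (rooted by Omicron) and count the minimum state changes it requires (Fitch parsimony):
Char. 1: 1; Char. 2: 1; Char. 3: 2; Char. 4: 2; Char. 5: 3; Char. 6: 1.
Total tree length = 10.

10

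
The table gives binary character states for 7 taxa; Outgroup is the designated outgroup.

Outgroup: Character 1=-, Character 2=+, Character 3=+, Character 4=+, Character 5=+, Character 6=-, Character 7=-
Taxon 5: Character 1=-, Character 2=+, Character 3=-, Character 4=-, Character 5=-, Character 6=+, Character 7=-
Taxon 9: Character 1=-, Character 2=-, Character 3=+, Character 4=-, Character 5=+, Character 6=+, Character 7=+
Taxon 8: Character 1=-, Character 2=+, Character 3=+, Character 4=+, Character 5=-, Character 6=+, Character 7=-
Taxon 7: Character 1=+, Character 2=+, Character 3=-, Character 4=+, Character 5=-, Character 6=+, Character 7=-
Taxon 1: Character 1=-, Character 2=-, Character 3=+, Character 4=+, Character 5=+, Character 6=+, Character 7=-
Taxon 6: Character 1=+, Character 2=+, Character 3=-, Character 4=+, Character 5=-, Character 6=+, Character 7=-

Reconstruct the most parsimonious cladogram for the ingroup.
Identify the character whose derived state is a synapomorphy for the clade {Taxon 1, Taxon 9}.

Character polarity is set by the outgroup: the derived state is whichever differs from the outgroup's state, so for Character 2, Character 3, Character 4, Character 5 the derived state is '-', and for the remaining characters it is '+'.
Character 1 (derived state '+') is shared by Taxon 6 and Taxon 7 — a synapomorphy uniting that clade.
Character 2: derived state '-' in Taxon 1 and Taxon 9 only — synapomorphy for {Taxon 1, Taxon 9}.
Character 3 (derived state '-') is shared by Taxon 5, Taxon 6, and Taxon 7 — a synapomorphy uniting that clade.
Character 4 groups Taxon 5 and Taxon 9, which is incompatible with the clades supported by the remaining characters; treating it as convergent (homoplasy) costs fewer steps than any alternative tree.
Only Taxon 5, Taxon 6, Taxon 7, and Taxon 8 show the derived state '-' for Character 5, supporting them as a clade.
Character 6 (derived state '+') is shared by all ingroup taxa — unites the whole ingroup.
Character 7 (derived state '+') is unique to Taxon 9 (autapomorphy; uninformative for grouping).
Most parsimonious ingroup topology: (((Taxon 5,(Taxon 7,Taxon 6)),Taxon 8),(Taxon 9,Taxon 1)).
The clade {Taxon 1, Taxon 9} is supported by Character 2: its derived state '-' occurs in exactly those taxa and in no other taxon (including the outgroup).

Character 2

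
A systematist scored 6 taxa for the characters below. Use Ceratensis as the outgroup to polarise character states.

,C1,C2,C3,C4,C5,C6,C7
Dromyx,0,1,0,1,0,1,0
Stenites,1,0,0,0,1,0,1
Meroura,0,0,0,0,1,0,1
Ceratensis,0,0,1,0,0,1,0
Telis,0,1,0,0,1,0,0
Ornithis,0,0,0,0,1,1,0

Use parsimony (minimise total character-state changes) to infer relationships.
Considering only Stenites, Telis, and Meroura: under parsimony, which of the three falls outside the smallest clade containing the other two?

Character polarity is set by the outgroup: the derived state is whichever differs from the outgroup's state, so for C3, C6 the derived state is '0', and for the remaining characters it is '1'.
C1: derived state '1' in Stenites only — an autapomorphy, so it tells us nothing about relationships among taxa.
C2 groups Dromyx and Telis, which is incompatible with the clades supported by the remaining characters; treating it as convergent (homoplasy) costs fewer steps than any alternative tree.
All ingroup taxa share the derived state '0' for C3; it defines the ingroup but does not resolve relationships within it.
C4: derived state '1' in Dromyx only — an autapomorphy, so it tells us nothing about relationships among taxa.
C5: derived state '1' in Meroura, Ornithis, Stenites, and Telis only — synapomorphy for {Meroura, Ornithis, Stenites, Telis}.
Only Meroura, Stenites, and Telis show the derived state '0' for C6, supporting them as a clade.
Only Meroura and Stenites show the derived state '1' for C7, supporting them as a clade.
Most parsimonious ingroup topology: ((((Meroura,Stenites),Telis),Ornithis),Dromyx).
Meroura and Stenites share a more recent common ancestor with each other than either does with Telis, so Telis is the least closely related of the three.

Telis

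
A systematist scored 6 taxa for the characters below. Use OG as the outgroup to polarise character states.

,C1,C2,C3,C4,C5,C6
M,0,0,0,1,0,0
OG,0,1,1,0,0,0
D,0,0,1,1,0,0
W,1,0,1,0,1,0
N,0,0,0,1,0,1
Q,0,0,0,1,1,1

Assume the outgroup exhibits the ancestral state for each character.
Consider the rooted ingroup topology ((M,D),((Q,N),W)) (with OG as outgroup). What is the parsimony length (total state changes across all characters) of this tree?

Map each character onto ((M,D),((Q,N),W)) (rooted by OG) and count the minimum state changes it requires (Fitch parsimony):
C1: 1; C2: 1; C3: 2; C4: 2; C5: 2; C6: 1.
Total tree length = 9.

9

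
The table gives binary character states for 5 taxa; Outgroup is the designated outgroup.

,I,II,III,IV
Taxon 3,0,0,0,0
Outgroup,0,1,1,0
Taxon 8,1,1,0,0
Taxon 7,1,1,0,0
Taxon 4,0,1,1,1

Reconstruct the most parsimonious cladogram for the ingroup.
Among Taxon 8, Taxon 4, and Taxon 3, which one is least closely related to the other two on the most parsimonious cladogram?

Character polarity is set by the outgroup: the derived state is whichever differs from the outgroup's state, so for II, III the derived state is '0', and for the remaining characters it is '1'.
I (derived state '1') is shared by Taxon 7 and Taxon 8 — a synapomorphy uniting that clade.
II: derived state '0' in Taxon 3 only — an autapomorphy, so it tells us nothing about relationships among taxa.
III: derived state '0' in Taxon 3, Taxon 7, and Taxon 8 only — synapomorphy for {Taxon 3, Taxon 7, Taxon 8}.
IV (derived state '1') is unique to Taxon 4 (autapomorphy; uninformative for grouping).
Most parsimonious ingroup topology: (Taxon 4,((Taxon 8,Taxon 7),Taxon 3)).
Taxon 8 and Taxon 3 share a more recent common ancestor with each other than either does with Taxon 4, so Taxon 4 is the least closely related of the three.

Taxon 4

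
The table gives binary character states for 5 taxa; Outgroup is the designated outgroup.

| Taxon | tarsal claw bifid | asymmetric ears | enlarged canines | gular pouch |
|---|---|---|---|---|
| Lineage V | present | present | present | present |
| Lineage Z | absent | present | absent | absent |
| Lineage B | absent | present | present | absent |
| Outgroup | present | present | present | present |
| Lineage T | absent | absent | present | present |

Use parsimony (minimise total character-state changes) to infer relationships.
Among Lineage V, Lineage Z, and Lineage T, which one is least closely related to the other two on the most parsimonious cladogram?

Lineage V

The outgroup has state 'present' for every character, so 'absent' is the derived state throughout.
tarsal claw bifid (derived state 'absent') is shared by Lineage B, Lineage T, and Lineage Z — a synapomorphy uniting that clade.
asymmetric ears (derived state 'absent') is unique to Lineage T (autapomorphy; uninformative for grouping).
enlarged canines: derived state 'absent' in Lineage Z only — an autapomorphy, so it tells us nothing about relationships among taxa.
Only Lineage B and Lineage Z show the derived state 'absent' for gular pouch, supporting them as a clade.
Most parsimonious ingroup topology: (Lineage V,((Lineage B,Lineage Z),Lineage T)).
Lineage Z and Lineage T share a more recent common ancestor with each other than either does with Lineage V, so Lineage V is the least closely related of the three.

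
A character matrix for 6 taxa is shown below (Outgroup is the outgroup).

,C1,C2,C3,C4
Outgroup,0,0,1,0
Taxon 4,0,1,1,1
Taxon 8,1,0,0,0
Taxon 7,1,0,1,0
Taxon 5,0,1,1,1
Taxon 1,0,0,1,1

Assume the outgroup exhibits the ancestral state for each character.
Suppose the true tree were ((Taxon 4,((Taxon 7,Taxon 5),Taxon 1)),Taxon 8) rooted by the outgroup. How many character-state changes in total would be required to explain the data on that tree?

7

Map each character onto ((Taxon 4,((Taxon 7,Taxon 5),Taxon 1)),Taxon 8) (rooted by Outgroup) and count the minimum state changes it requires (Fitch parsimony):
C1: 2; C2: 2; C3: 1; C4: 2.
Total tree length = 7.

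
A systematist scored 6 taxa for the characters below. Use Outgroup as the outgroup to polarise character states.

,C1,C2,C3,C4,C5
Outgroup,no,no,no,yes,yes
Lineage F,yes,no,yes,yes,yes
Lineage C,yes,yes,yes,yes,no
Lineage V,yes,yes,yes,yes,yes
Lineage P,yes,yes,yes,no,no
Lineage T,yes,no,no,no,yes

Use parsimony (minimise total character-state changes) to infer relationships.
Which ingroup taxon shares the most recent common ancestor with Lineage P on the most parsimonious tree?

Character polarity is set by the outgroup: the derived state is whichever differs from the outgroup's state, so for C4, C5 the derived state is 'no', and for the remaining characters it is 'yes'.
C1 (derived state 'yes') is shared by all ingroup taxa — unites the whole ingroup.
Only Lineage C, Lineage P, and Lineage V show the derived state 'yes' for C2, supporting them as a clade.
Only Lineage C, Lineage F, Lineage P, and Lineage V show the derived state 'yes' for C3, supporting them as a clade.
C4 (state 'no') occurs in Lineage P and Lineage T but conflicts with the nesting implied by the other characters — most parsimoniously interpreted as homoplasy.
C5 (derived state 'no') is shared by Lineage C and Lineage P — a synapomorphy uniting that clade.
Most parsimonious ingroup topology: ((Lineage F,((Lineage C,Lineage P),Lineage V)),Lineage T).
Lineage P and Lineage C form a cherry on this tree, so they are sister taxa.

Lineage C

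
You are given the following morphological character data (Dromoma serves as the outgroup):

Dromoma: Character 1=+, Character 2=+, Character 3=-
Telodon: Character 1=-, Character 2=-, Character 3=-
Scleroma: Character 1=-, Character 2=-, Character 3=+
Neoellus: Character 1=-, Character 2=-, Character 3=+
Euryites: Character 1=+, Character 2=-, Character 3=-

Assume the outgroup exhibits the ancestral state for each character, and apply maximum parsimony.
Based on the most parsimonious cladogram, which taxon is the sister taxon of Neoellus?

Scleroma

Character polarity is set by the outgroup: the derived state is whichever differs from the outgroup's state, so for Character 1, Character 2 the derived state is '-', and for the remaining characters it is '+'.
Character 1 (derived state '-') is shared by Neoellus, Scleroma, and Telodon — a synapomorphy uniting that clade.
All ingroup taxa share the derived state '-' for Character 2; it defines the ingroup but does not resolve relationships within it.
Only Neoellus and Scleroma show the derived state '+' for Character 3, supporting them as a clade.
Most parsimonious ingroup topology: ((Telodon,(Scleroma,Neoellus)),Euryites).
Neoellus and Scleroma form a cherry on this tree, so they are sister taxa.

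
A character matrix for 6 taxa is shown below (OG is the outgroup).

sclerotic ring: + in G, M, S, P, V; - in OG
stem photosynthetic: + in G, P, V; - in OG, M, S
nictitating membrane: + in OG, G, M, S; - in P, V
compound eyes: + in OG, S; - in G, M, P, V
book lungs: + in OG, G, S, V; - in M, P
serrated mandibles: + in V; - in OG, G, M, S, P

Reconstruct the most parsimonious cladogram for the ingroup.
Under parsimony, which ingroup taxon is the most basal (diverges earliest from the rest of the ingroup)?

Character polarity is set by the outgroup: the derived state is whichever differs from the outgroup's state, so for nictitating membrane, compound eyes, book lungs the derived state is '-', and for the remaining characters it is '+'.
All ingroup taxa share the derived state '+' for sclerotic ring; it defines the ingroup but does not resolve relationships within it.
stem photosynthetic: derived state '+' in G, P, and V only — synapomorphy for {G, P, V}.
nictitating membrane (derived state '-') is shared by P and V — a synapomorphy uniting that clade.
compound eyes: derived state '-' in G, M, P, and V only — synapomorphy for {G, M, P, V}.
book lungs (state '-') occurs in M and P but conflicts with the nesting implied by the other characters — most parsimoniously interpreted as homoplasy.
serrated mandibles: derived state '+' in V only — an autapomorphy, so it tells us nothing about relationships among taxa.
Most parsimonious ingroup topology: (((G,(P,V)),M),S).
S is sister to the clade containing all other ingroup taxa, so it is the earliest-diverging (most basal) ingroup lineage.

S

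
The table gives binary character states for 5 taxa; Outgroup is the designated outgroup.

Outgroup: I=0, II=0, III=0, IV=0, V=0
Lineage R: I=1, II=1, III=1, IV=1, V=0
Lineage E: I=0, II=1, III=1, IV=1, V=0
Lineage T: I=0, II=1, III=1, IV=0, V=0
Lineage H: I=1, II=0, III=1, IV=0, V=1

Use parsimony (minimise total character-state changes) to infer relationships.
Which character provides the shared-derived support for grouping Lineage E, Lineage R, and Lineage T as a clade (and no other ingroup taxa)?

II

The outgroup has state '0' for every character, so '1' is the derived state throughout.
I groups Lineage H and Lineage R, which is incompatible with the clades supported by the remaining characters; treating it as convergent (homoplasy) costs fewer steps than any alternative tree.
II: derived state '1' in Lineage E, Lineage R, and Lineage T only — synapomorphy for {Lineage E, Lineage R, Lineage T}.
All ingroup taxa share the derived state '1' for III; it defines the ingroup but does not resolve relationships within it.
IV (derived state '1') is shared by Lineage E and Lineage R — a synapomorphy uniting that clade.
V: derived state '1' in Lineage H only — an autapomorphy, so it tells us nothing about relationships among taxa.
Most parsimonious ingroup topology: (((Lineage R,Lineage E),Lineage T),Lineage H).
The clade {Lineage E, Lineage R, Lineage T} is supported by II: its derived state '1' occurs in exactly those taxa and in no other taxon (including the outgroup).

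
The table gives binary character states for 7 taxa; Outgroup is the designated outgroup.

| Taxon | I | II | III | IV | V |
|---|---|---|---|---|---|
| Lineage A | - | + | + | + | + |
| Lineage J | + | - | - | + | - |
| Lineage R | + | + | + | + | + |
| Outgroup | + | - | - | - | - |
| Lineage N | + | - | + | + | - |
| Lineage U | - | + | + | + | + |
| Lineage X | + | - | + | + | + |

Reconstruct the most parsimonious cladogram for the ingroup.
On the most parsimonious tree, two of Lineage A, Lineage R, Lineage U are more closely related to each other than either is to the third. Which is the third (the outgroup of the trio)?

Character polarity is set by the outgroup: the derived state is whichever differs from the outgroup's state, so for I the derived state is '-', and for the remaining characters it is '+'.
I: derived state '-' in Lineage A and Lineage U only — synapomorphy for {Lineage A, Lineage U}.
II (derived state '+') is shared by Lineage A, Lineage R, and Lineage U — a synapomorphy uniting that clade.
III (derived state '+') is shared by Lineage A, Lineage N, Lineage R, Lineage U, and Lineage X — a synapomorphy uniting that clade.
All ingroup taxa share the derived state '+' for IV; it defines the ingroup but does not resolve relationships within it.
V (derived state '+') is shared by Lineage A, Lineage R, Lineage U, and Lineage X — a synapomorphy uniting that clade.
Most parsimonious ingroup topology: (((((Lineage U,Lineage A),Lineage R),Lineage X),Lineage N),Lineage J).
Lineage U and Lineage A share a more recent common ancestor with each other than either does with Lineage R, so Lineage R is the least closely related of the three.

Lineage R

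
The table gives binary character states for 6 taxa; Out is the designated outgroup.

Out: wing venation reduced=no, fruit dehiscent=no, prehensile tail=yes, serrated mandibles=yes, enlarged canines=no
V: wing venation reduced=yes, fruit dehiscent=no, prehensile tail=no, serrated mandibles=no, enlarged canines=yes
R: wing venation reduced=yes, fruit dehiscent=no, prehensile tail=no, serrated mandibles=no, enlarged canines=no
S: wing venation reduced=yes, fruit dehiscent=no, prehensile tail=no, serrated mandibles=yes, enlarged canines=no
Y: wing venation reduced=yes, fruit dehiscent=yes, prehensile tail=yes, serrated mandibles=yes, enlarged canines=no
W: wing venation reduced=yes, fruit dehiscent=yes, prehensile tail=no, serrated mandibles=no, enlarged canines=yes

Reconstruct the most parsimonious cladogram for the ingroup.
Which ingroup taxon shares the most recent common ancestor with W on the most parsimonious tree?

V

Character polarity is set by the outgroup: the derived state is whichever differs from the outgroup's state, so for prehensile tail, serrated mandibles the derived state is 'no', and for the remaining characters it is 'yes'.
wing venation reduced (derived state 'yes') is shared by all ingroup taxa — unites the whole ingroup.
fruit dehiscent groups W and Y, which is incompatible with the clades supported by the remaining characters; treating it as convergent (homoplasy) costs fewer steps than any alternative tree.
prehensile tail (derived state 'no') is shared by R, S, V, and W — a synapomorphy uniting that clade.
serrated mandibles (derived state 'no') is shared by R, V, and W — a synapomorphy uniting that clade.
enlarged canines: derived state 'yes' in V and W only — synapomorphy for {V, W}.
Most parsimonious ingroup topology: ((((V,W),R),S),Y).
W and V form a cherry on this tree, so they are sister taxa.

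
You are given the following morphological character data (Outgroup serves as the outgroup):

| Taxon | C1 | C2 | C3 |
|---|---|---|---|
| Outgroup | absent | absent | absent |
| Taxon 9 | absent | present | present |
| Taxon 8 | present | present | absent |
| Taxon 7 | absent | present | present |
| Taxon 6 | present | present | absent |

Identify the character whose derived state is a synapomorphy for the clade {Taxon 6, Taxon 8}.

The outgroup has state 'absent' for every character, so 'present' is the derived state throughout.
C1: derived state 'present' in Taxon 6 and Taxon 8 only — synapomorphy for {Taxon 6, Taxon 8}.
All ingroup taxa share the derived state 'present' for C2; it defines the ingroup but does not resolve relationships within it.
C3: derived state 'present' in Taxon 7 and Taxon 9 only — synapomorphy for {Taxon 7, Taxon 9}.
Most parsimonious ingroup topology: ((Taxon 9,Taxon 7),(Taxon 8,Taxon 6)).
The clade {Taxon 6, Taxon 8} is supported by C1: its derived state 'present' occurs in exactly those taxa and in no other taxon (including the outgroup).

C1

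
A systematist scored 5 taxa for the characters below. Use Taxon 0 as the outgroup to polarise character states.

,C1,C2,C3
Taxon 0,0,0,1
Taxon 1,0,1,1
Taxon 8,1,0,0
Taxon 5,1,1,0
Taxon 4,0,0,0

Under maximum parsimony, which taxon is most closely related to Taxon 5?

Taxon 8

Character polarity is set by the outgroup: the derived state is whichever differs from the outgroup's state, so for C3 the derived state is '0', and for the remaining characters it is '1'.
Only Taxon 5 and Taxon 8 show the derived state '1' for C1, supporting them as a clade.
C2 groups Taxon 1 and Taxon 5, which is incompatible with the clades supported by the remaining characters; treating it as convergent (homoplasy) costs fewer steps than any alternative tree.
Only Taxon 4, Taxon 5, and Taxon 8 show the derived state '0' for C3, supporting them as a clade.
Most parsimonious ingroup topology: (Taxon 1,((Taxon 8,Taxon 5),Taxon 4)).
Taxon 5 and Taxon 8 form a cherry on this tree, so they are sister taxa.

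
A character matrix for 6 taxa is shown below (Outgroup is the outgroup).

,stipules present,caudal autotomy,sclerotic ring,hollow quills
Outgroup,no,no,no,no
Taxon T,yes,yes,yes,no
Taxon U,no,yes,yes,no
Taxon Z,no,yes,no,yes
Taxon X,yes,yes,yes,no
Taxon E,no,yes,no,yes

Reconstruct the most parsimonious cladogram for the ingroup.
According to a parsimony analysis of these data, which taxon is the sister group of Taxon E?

The outgroup has state 'no' for every character, so 'yes' is the derived state throughout.
stipules present (derived state 'yes') is shared by Taxon T and Taxon X — a synapomorphy uniting that clade.
caudal autotomy (derived state 'yes') is shared by all ingroup taxa — unites the whole ingroup.
sclerotic ring: derived state 'yes' in Taxon T, Taxon U, and Taxon X only — synapomorphy for {Taxon T, Taxon U, Taxon X}.
Only Taxon E and Taxon Z show the derived state 'yes' for hollow quills, supporting them as a clade.
Most parsimonious ingroup topology: (((Taxon T,Taxon X),Taxon U),(Taxon Z,Taxon E)).
Taxon E and Taxon Z form a cherry on this tree, so they are sister taxa.

Taxon Z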